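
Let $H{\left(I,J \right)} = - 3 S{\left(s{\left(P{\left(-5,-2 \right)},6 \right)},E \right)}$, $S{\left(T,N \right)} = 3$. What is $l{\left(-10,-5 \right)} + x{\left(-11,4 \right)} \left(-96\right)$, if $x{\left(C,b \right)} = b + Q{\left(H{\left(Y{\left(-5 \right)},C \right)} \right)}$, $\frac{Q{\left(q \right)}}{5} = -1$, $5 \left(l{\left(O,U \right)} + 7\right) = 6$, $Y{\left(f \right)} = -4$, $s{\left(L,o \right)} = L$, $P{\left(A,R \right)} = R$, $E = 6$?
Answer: $\frac{451}{5} \approx 90.2$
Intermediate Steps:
$H{\left(I,J \right)} = -9$ ($H{\left(I,J \right)} = \left(-3\right) 3 = -9$)
$l{\left(O,U \right)} = - \frac{29}{5}$ ($l{\left(O,U \right)} = -7 + \frac{1}{5} \cdot 6 = -7 + \frac{6}{5} = - \frac{29}{5}$)
$Q{\left(q \right)} = -5$ ($Q{\left(q \right)} = 5 \left(-1\right) = -5$)
$x{\left(C,b \right)} = -5 + b$ ($x{\left(C,b \right)} = b - 5 = -5 + b$)
$l{\left(-10,-5 \right)} + x{\left(-11,4 \right)} \left(-96\right) = - \frac{29}{5} + \left(-5 + 4\right) \left(-96\right) = - \frac{29}{5} - -96 = - \frac{29}{5} + 96 = \frac{451}{5}$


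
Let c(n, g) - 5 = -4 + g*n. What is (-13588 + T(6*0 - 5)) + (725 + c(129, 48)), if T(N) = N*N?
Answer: -6645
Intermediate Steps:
c(n, g) = 1 + g*n (c(n, g) = 5 + (-4 + g*n) = 1 + g*n)
T(N) = N²
(-13588 + T(6*0 - 5)) + (725 + c(129, 48)) = (-13588 + (6*0 - 5)²) + (725 + (1 + 48*129)) = (-13588 + (0 - 5)²) + (725 + (1 + 6192)) = (-13588 + (-5)²) + (725 + 6193) = (-13588 + 25) + 6918 = -13563 + 6918 = -6645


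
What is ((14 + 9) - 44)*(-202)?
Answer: 4242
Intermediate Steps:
((14 + 9) - 44)*(-202) = (23 - 44)*(-202) = -21*(-202) = 4242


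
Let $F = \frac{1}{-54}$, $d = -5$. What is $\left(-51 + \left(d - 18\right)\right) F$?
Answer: $\frac{37}{27} \approx 1.3704$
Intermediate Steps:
$F = - \frac{1}{54} \approx -0.018519$
$\left(-51 + \left(d - 18\right)\right) F = \left(-51 - 23\right) \left(- \frac{1}{54}\right) = \left(-74\right) \left(- \frac{1}{54}\right) = \frac{37}{27}$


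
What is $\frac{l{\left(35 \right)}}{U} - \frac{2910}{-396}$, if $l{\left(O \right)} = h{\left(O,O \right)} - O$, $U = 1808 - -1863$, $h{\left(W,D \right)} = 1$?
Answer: $\frac{1778191}{242286} \approx 7.3392$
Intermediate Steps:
$U = 3671$ ($U = 1808 + 1863 = 3671$)
$l{\left(O \right)} = 1 - O$
$\frac{l{\left(35 \right)}}{U} - \frac{2910}{-396} = \frac{1 - 35}{3671} - \frac{2910}{-396} = \left(1 - 35\right) \frac{1}{3671} - - \frac{485}{66} = \left(-34\right) \frac{1}{3671} + \frac{485}{66} = - \frac{34}{3671} + \frac{485}{66} = \frac{1778191}{242286}$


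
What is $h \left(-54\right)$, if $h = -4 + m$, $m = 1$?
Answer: $162$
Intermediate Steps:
$h = -3$ ($h = -4 + 1 = -3$)
$h \left(-54\right) = \left(-3\right) \left(-54\right) = 162$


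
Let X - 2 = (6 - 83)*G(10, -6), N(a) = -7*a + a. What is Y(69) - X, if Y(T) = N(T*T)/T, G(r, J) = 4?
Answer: -108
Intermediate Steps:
N(a) = -6*a
X = -306 (X = 2 + (6 - 83)*4 = 2 - 77*4 = 2 - 308 = -306)
Y(T) = -6*T (Y(T) = (-6*T*T)/T = (-6*T**2)/T = -6*T)
Y(69) - X = -6*69 - 1*(-306) = -414 + 306 = -108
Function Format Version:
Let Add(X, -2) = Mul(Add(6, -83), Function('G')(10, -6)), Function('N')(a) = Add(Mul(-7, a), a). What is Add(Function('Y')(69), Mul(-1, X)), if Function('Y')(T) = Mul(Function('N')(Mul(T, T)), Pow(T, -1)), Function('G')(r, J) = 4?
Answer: -108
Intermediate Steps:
Function('N')(a) = Mul(-6, a)
X = -306 (X = Add(2, Mul(Add(6, -83), 4)) = Add(2, Mul(-77, 4)) = Add(2, -308) = -306)
Function('Y')(T) = Mul(-6, T) (Function('Y')(T) = Mul(Mul(-6, Mul(T, T)), Pow(T, -1)) = Mul(Mul(-6, Pow(T, 2)), Pow(T, -1)) = Mul(-6, T))
Add(Function('Y')(69), Mul(-1, X)) = Add(Mul(-6, 69), Mul(-1, -306)) = Add(-414, 306) = -108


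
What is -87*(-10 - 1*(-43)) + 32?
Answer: -2839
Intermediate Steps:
-87*(-10 - 1*(-43)) + 32 = -87*(-10 + 43) + 32 = -87*33 + 32 = -2871 + 32 = -2839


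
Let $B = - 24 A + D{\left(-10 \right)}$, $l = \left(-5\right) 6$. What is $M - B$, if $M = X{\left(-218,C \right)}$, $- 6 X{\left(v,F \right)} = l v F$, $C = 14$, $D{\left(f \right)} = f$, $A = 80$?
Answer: $-13330$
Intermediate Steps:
$l = -30$
$B = -1930$ ($B = \left(-24\right) 80 - 10 = -1920 - 10 = -1930$)
$X{\left(v,F \right)} = 5 F v$ ($X{\left(v,F \right)} = - \frac{- 30 v F}{6} = - \frac{\left(-30\right) F v}{6} = 5 F v$)
$M = -15260$ ($M = 5 \cdot 14 \left(-218\right) = -15260$)
$M - B = -15260 - -1930 = -15260 + 1930 = -13330$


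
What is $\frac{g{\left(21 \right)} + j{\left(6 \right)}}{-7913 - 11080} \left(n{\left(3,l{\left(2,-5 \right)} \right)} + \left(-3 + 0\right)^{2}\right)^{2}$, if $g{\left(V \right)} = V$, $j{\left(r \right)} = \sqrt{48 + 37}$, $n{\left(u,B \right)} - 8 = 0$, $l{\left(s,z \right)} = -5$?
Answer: $- \frac{2023}{6331} - \frac{289 \sqrt{85}}{18993} \approx -0.45982$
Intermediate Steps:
$n{\left(u,B \right)} = 8$ ($n{\left(u,B \right)} = 8 + 0 = 8$)
$j{\left(r \right)} = \sqrt{85}$
$\frac{g{\left(21 \right)} + j{\left(6 \right)}}{-7913 - 11080} \left(n{\left(3,l{\left(2,-5 \right)} \right)} + \left(-3 + 0\right)^{2}\right)^{2} = \frac{21 + \sqrt{85}}{-7913 - 11080} \left(8 + \left(-3 + 0\right)^{2}\right)^{2} = \frac{21 + \sqrt{85}}{-18993} \left(8 + \left(-3\right)^{2}\right)^{2} = \left(21 + \sqrt{85}\right) \left(- \frac{1}{18993}\right) \left(8 + 9\right)^{2} = \left(- \frac{7}{6331} - \frac{\sqrt{85}}{18993}\right) 17^{2} = \left(- \frac{7}{6331} - \frac{\sqrt{85}}{18993}\right) 289 = - \frac{2023}{6331} - \frac{289 \sqrt{85}}{18993}$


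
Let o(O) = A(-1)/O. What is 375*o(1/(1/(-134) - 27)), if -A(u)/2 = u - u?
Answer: 0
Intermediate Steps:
A(u) = 0 (A(u) = -2*(u - u) = -2*0 = 0)
o(O) = 0 (o(O) = 0/O = 0)
375*o(1/(1/(-134) - 27)) = 375*0 = 0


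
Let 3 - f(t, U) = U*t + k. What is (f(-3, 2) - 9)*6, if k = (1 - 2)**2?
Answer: -6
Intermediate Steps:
k = 1 (k = (-1)**2 = 1)
f(t, U) = 2 - U*t (f(t, U) = 3 - (U*t + 1) = 3 - (1 + U*t) = 3 + (-1 - U*t) = 2 - U*t)
(f(-3, 2) - 9)*6 = ((2 - 1*2*(-3)) - 9)*6 = ((2 + 6) - 9)*6 = (8 - 9)*6 = -1*6 = -6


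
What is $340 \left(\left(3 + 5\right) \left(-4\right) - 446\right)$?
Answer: $-162520$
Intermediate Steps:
$340 \left(\left(3 + 5\right) \left(-4\right) - 446\right) = 340 \left(8 \left(-4\right) - 446\right) = 340 \left(-32 - 446\right) = 340 \left(-478\right) = -162520$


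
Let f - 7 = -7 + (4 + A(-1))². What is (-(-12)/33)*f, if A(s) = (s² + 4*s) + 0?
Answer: 4/11 ≈ 0.36364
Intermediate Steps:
A(s) = s² + 4*s
f = 1 (f = 7 + (-7 + (4 - (4 - 1))²) = 7 + (-7 + (4 - 1*3)²) = 7 + (-7 + (4 - 3)²) = 7 + (-7 + 1²) = 7 + (-7 + 1) = 7 - 6 = 1)
(-(-12)/33)*f = -(-12)/33*1 = -12*(-1/33)*1 = (4/11)*1 = 4/11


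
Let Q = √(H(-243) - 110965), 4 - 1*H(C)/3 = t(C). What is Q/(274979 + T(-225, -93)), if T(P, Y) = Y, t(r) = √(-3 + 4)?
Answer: I*√27739/137443 ≈ 0.0012118*I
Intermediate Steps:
t(r) = 1 (t(r) = √1 = 1)
H(C) = 9 (H(C) = 12 - 3*1 = 12 - 3 = 9)
Q = 2*I*√27739 (Q = √(9 - 110965) = √(-110956) = 2*I*√27739 ≈ 333.1*I)
Q/(274979 + T(-225, -93)) = (2*I*√27739)/(274979 - 93) = (2*I*√27739)/274886 = (2*I*√27739)*(1/274886) = I*√27739/137443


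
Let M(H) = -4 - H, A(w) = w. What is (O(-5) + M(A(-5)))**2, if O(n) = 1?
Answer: 4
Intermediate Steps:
(O(-5) + M(A(-5)))**2 = (1 + (-4 - 1*(-5)))**2 = (1 + (-4 + 5))**2 = (1 + 1)**2 = 2**2 = 4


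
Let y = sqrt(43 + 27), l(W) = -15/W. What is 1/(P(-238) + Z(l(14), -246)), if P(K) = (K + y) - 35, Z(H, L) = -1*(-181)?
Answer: -46/4197 - sqrt(70)/8394 ≈ -0.011957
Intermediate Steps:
Z(H, L) = 181
y = sqrt(70) ≈ 8.3666
P(K) = -35 + K + sqrt(70) (P(K) = (K + sqrt(70)) - 35 = -35 + K + sqrt(70))
1/(P(-238) + Z(l(14), -246)) = 1/((-35 - 238 + sqrt(70)) + 181) = 1/((-273 + sqrt(70)) + 181) = 1/(-92 + sqrt(70))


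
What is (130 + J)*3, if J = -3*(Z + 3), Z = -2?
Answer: 381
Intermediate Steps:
J = -3 (J = -3*(-2 + 3) = -3*1 = -3)
(130 + J)*3 = (130 - 3)*3 = 127*3 = 381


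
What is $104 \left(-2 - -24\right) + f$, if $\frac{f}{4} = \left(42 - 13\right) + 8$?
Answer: $2436$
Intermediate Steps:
$f = 148$ ($f = 4 \left(\left(42 - 13\right) + 8\right) = 4 \left(29 + 8\right) = 4 \cdot 37 = 148$)
$104 \left(-2 - -24\right) + f = 104 \left(-2 - -24\right) + 148 = 104 \left(-2 + 24\right) + 148 = 104 \cdot 22 + 148 = 2288 + 148 = 2436$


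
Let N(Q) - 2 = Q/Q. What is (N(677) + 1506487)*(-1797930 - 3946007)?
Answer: -8653183651130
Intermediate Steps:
N(Q) = 3 (N(Q) = 2 + Q/Q = 2 + 1 = 3)
(N(677) + 1506487)*(-1797930 - 3946007) = (3 + 1506487)*(-1797930 - 3946007) = 1506490*(-5743937) = -8653183651130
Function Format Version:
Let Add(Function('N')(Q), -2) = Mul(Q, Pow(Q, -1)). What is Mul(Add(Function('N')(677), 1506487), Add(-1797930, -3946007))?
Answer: -8653183651130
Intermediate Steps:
Function('N')(Q) = 3 (Function('N')(Q) = Add(2, Mul(Q, Pow(Q, -1))) = Add(2, 1) = 3)
Mul(Add(Function('N')(677), 1506487), Add(-1797930, -3946007)) = Mul(Add(3, 1506487), Add(-1797930, -3946007)) = Mul(1506490, -5743937) = -8653183651130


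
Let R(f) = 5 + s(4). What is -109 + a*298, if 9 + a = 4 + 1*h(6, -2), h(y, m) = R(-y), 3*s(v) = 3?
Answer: 189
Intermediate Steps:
s(v) = 1 (s(v) = (⅓)*3 = 1)
R(f) = 6 (R(f) = 5 + 1 = 6)
h(y, m) = 6
a = 1 (a = -9 + (4 + 1*6) = -9 + (4 + 6) = -9 + 10 = 1)
-109 + a*298 = -109 + 1*298 = -109 + 298 = 189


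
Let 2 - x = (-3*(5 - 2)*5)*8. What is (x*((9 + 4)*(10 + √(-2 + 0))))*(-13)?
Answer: -611780 - 61178*I*√2 ≈ -6.1178e+5 - 86519.0*I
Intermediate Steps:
x = 362 (x = 2 - -3*(5 - 2)*5*8 = 2 - -3*3*5*8 = 2 - (-9*5)*8 = 2 - (-45)*8 = 2 - 1*(-360) = 2 + 360 = 362)
(x*((9 + 4)*(10 + √(-2 + 0))))*(-13) = (362*((9 + 4)*(10 + √(-2 + 0))))*(-13) = (362*(13*(10 + √(-2))))*(-13) = (362*(13*(10 + I*√2)))*(-13) = (362*(130 + 13*I*√2))*(-13) = (47060 + 4706*I*√2)*(-13) = -611780 - 61178*I*√2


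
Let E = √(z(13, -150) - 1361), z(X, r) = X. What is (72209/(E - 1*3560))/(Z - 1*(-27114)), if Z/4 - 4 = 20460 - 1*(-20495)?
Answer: -6426601/60507033015 - 72209*I*√337/1210140660300 ≈ -0.00010621 - 1.0954e-6*I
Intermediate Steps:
Z = 163836 (Z = 16 + 4*(20460 - 1*(-20495)) = 16 + 4*(20460 + 20495) = 16 + 4*40955 = 16 + 163820 = 163836)
E = 2*I*√337 (E = √(13 - 1361) = √(-1348) = 2*I*√337 ≈ 36.715*I)
(72209/(E - 1*3560))/(Z - 1*(-27114)) = (72209/(2*I*√337 - 1*3560))/(163836 - 1*(-27114)) = (72209/(2*I*√337 - 3560))/(163836 + 27114) = (72209/(-3560 + 2*I*√337))/190950 = (72209/(-3560 + 2*I*√337))*(1/190950) = 72209/(190950*(-3560 + 2*I*√337))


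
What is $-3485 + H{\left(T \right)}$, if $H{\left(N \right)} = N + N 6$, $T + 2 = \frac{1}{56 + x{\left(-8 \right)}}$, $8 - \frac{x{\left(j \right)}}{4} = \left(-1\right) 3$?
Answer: $- \frac{349893}{100} \approx -3498.9$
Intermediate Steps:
$x{\left(j \right)} = 44$ ($x{\left(j \right)} = 32 - 4 \left(\left(-1\right) 3\right) = 32 - -12 = 32 + 12 = 44$)
$T = - \frac{199}{100}$ ($T = -2 + \frac{1}{56 + 44} = -2 + \frac{1}{100} = - \frac{199}{100} \approx -1.99$)
$H{\left(N \right)} = 7 N$ ($H{\left(N \right)} = N + 6 N = 7 N$)
$-3485 + H{\left(T \right)} = -3485 + 7 \left(- \frac{199}{100}\right) = -3485 - \frac{1393}{100} = - \frac{349893}{100}$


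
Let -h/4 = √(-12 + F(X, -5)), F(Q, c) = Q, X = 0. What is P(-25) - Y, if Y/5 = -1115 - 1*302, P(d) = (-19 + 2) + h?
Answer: 7068 - 8*I*√3 ≈ 7068.0 - 13.856*I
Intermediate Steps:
h = -8*I*√3 (h = -4*√(-12 + 0) = -8*I*√3 ≈ -13.856*I)
P(d) = -17 - 8*I*√3 (P(d) = (-19 + 2) - 8*I*√3 = -17 - 8*I*√3)
Y = -7085 (Y = 5*(-1115 - 1*302) = 5*(-1115 - 302) = 5*(-1417) = -7085)
P(-25) - Y = (-17 - 8*I*√3) - 1*(-7085) = (-17 - 8*I*√3) + 7085 = 7068 - 8*I*√3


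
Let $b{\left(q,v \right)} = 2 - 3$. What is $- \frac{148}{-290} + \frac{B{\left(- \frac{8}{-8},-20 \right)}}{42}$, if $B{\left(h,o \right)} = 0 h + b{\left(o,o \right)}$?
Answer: $\frac{2963}{6090} \approx 0.48654$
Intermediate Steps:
$b{\left(q,v \right)} = -1$
$B{\left(h,o \right)} = -1$ ($B{\left(h,o \right)} = 0 h - 1 = 0 - 1 = -1$)
$- \frac{148}{-290} + \frac{B{\left(- \frac{8}{-8},-20 \right)}}{42} = - \frac{148}{-290} - \frac{1}{42} = \left(-148\right) \left(- \frac{1}{290}\right) - \frac{1}{42} = \frac{74}{145} - \frac{1}{42} = \frac{2963}{6090}$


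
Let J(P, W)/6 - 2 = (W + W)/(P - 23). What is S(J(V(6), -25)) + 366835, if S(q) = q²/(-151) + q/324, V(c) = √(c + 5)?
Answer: 200648555493271/546978474 - 105261875*√11/546978474 ≈ 3.6683e+5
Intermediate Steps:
V(c) = √(5 + c)
J(P, W) = 12 + 12*W/(-23 + P) (J(P, W) = 12 + 6*((W + W)/(P - 23)) = 12 + 6*((2*W)/(-23 + P)) = 12 + 6*(2*W/(-23 + P)) = 12 + 12*W/(-23 + P))
S(q) = -q²/151 + q/324 (S(q) = q²*(-1/151) + q*(1/324) = -q²/151 + q/324)
S(J(V(6), -25)) + 366835 = (12*(-23 + √(5 + 6) - 25)/(-23 + √(5 + 6)))*(151 - 3888*(-23 + √(5 + 6) - 25)/(-23 + √(5 + 6)))/48924 + 366835 = (12*(-23 + √11 - 25)/(-23 + √11))*(151 - 3888*(-23 + √11 - 25)/(-23 + √11))/48924 + 366835 = (12*(-48 + √11)/(-23 + √11))*(151 - 3888*(-48 + √11)/(-23 + √11))/48924 + 366835 = (-48 + √11)*(151 - 3888*(-48 + √11)/(-23 + √11))/(4077*(-23 + √11)) + 366835 = 366835 + (-48 + √11)*(151 - 3888*(-48 + √11)/(-23 + √11))/(4077*(-23 + √11))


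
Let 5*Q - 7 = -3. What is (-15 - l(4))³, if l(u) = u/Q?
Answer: -8000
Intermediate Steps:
Q = ⅘ (Q = 7/5 + (⅕)*(-3) = 7/5 - ⅗ = ⅘ ≈ 0.80000)
l(u) = 5*u/4 (l(u) = u/(⅘) = u*(5/4) = 5*u/4)
(-15 - l(4))³ = (-15 - 5*4/4)³ = (-15 - 1*5)³ = (-15 - 5)³ = (-20)³ = -8000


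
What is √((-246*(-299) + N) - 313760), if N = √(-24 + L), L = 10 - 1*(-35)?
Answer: √(-240206 + √21) ≈ 490.1*I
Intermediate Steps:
L = 45 (L = 10 + 35 = 45)
N = √21 (N = √(-24 + 45) = √21 ≈ 4.5826)
√((-246*(-299) + N) - 313760) = √((-246*(-299) + √21) - 313760) = √((73554 + √21) - 313760) = √(-240206 + √21)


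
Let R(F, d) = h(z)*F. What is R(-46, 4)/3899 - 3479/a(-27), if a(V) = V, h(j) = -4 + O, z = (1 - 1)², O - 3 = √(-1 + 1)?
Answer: 13565863/105273 ≈ 128.86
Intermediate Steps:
O = 3 (O = 3 + √(-1 + 1) = 3 + √0 = 3 + 0 = 3)
z = 0 (z = 0² = 0)
h(j) = -1 (h(j) = -4 + 3 = -1)
R(F, d) = -F
R(-46, 4)/3899 - 3479/a(-27) = -1*(-46)/3899 - 3479/(-27) = 46*(1/3899) - 3479*(-1/27) = 46/3899 + 3479/27 = 13565863/105273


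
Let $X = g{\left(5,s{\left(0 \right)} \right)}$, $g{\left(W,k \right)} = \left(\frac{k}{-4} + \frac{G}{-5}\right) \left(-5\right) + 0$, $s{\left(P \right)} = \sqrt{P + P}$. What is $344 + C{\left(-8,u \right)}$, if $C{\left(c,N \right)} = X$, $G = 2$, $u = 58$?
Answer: $346$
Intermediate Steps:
$s{\left(P \right)} = \sqrt{2} \sqrt{P}$ ($s{\left(P \right)} = \sqrt{2 P} = \sqrt{2} \sqrt{P}$)
$g{\left(W,k \right)} = 2 + \frac{5 k}{4}$ ($g{\left(W,k \right)} = \left(\frac{k}{-4} + \frac{2}{-5}\right) \left(-5\right) + 0 = \left(k \left(- \frac{1}{4}\right) + 2 \left(- \frac{1}{5}\right)\right) \left(-5\right) + 0 = \left(- \frac{k}{4} - \frac{2}{5}\right) \left(-5\right) + 0 = \left(- \frac{2}{5} - \frac{k}{4}\right) \left(-5\right) + 0 = \left(2 + \frac{5 k}{4}\right) + 0 = 2 + \frac{5 k}{4}$)
$X = 2$ ($X = 2 + \frac{5 \sqrt{2} \sqrt{0}}{4} = 2 + \frac{5 \sqrt{2} \cdot 0}{4} = 2 + \frac{5}{4} \cdot 0 = 2 + 0 = 2$)
$C{\left(c,N \right)} = 2$
$344 + C{\left(-8,u \right)} = 344 + 2 = 346$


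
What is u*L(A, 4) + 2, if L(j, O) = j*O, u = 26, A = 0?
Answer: 2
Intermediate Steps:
L(j, O) = O*j
u*L(A, 4) + 2 = 26*(4*0) + 2 = 26*0 + 2 = 0 + 2 = 2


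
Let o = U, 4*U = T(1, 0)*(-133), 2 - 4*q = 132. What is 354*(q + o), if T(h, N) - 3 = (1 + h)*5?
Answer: -329043/2 ≈ -1.6452e+5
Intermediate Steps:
T(h, N) = 8 + 5*h (T(h, N) = 3 + (1 + h)*5 = 3 + (5 + 5*h) = 8 + 5*h)
q = -65/2 (q = ½ - ¼*132 = ½ - 33 = -65/2 ≈ -32.500)
U = -1729/4 (U = ((8 + 5*1)*(-133))/4 = ((8 + 5)*(-133))/4 = (13*(-133))/4 = (¼)*(-1729) = -1729/4 ≈ -432.25)
o = -1729/4 ≈ -432.25
354*(q + o) = 354*(-65/2 - 1729/4) = 354*(-1859/4) = -329043/2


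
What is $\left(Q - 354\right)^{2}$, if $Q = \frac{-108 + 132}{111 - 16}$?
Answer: $\frac{1129363236}{9025} \approx 1.2514 \cdot 10^{5}$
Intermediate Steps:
$Q = \frac{24}{95} \approx 0.25263$
$\left(Q - 354\right)^{2} = \left(\frac{24}{95} - 354\right)^{2} = \left(- \frac{33606}{95}\right)^{2} = \frac{1129363236}{9025}$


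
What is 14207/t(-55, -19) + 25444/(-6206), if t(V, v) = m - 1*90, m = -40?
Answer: -45738181/403390 ≈ -113.38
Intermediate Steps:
t(V, v) = -130 (t(V, v) = -40 - 1*90 = -40 - 90 = -130)
14207/t(-55, -19) + 25444/(-6206) = 14207/(-130) + 25444/(-6206) = 14207*(-1/130) + 25444*(-1/6206) = -14207/130 - 12722/3103 = -45738181/403390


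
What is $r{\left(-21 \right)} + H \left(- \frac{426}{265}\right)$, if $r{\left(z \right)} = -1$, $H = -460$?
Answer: $\frac{39139}{53} \approx 738.47$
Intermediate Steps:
$r{\left(-21 \right)} + H \left(- \frac{426}{265}\right) = -1 - 460 \left(- \frac{426}{265}\right) = -1 - 460 \left(\left(-426\right) \frac{1}{265}\right) = -1 - - \frac{39192}{53} = -1 + \frac{39192}{53} = \frac{39139}{53}$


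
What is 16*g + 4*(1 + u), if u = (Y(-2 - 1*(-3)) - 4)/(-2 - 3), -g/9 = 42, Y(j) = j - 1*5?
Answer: -30188/5 ≈ -6037.6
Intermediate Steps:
Y(j) = -5 + j (Y(j) = j - 5 = -5 + j)
g = -378 (g = -9*42 = -378)
u = 8/5 (u = ((-5 + (-2 - 1*(-3))) - 4)/(-2 - 3) = ((-5 + (-2 + 3)) - 4)/(-5) = ((-5 + 1) - 4)*(-⅕) = (-4 - 4)*(-⅕) = -8*(-⅕) = 8/5 ≈ 1.6000)
16*g + 4*(1 + u) = 16*(-378) + 4*(1 + 8/5) = -6048 + 4*(13/5) = -6048 + 52/5 = -30188/5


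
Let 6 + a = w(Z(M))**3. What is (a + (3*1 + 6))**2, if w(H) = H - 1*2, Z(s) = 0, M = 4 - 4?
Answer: 25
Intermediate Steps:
M = 0
w(H) = -2 + H (w(H) = H - 2 = -2 + H)
a = -14 (a = -6 + (-2 + 0)**3 = -6 + (-2)**3 = -6 - 8 = -14)
(a + (3*1 + 6))**2 = (-14 + (3*1 + 6))**2 = (-14 + (3 + 6))**2 = (-14 + 9)**2 = (-5)**2 = 25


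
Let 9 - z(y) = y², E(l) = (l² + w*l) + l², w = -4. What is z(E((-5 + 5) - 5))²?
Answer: 23921881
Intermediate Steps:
E(l) = -4*l + 2*l² (E(l) = (l² - 4*l) + l² = -4*l + 2*l²)
z(y) = 9 - y²
z(E((-5 + 5) - 5))² = (9 - (2*((-5 + 5) - 5)*(-2 + ((-5 + 5) - 5)))²)² = (9 - (2*(0 - 5)*(-2 + (0 - 5)))²)² = (9 - (2*(-5)*(-2 - 5))²)² = (9 - (2*(-5)*(-7))²)² = (9 - 1*70²)² = (9 - 1*4900)² = (9 - 4900)² = (-4891)² = 23921881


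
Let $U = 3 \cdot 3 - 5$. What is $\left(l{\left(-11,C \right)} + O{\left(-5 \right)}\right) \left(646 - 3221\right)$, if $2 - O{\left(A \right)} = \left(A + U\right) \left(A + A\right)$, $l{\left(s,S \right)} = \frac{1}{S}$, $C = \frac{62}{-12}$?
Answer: $\frac{654050}{31} \approx 21098.0$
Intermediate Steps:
$C = - \frac{31}{6}$ ($C = 62 \left(- \frac{1}{12}\right) = - \frac{31}{6} \approx -5.1667$)
$U = 4$ ($U = 9 - 5 = 4$)
$O{\left(A \right)} = 2 - 2 A \left(4 + A\right)$ ($O{\left(A \right)} = 2 - \left(A + 4\right) \left(A + A\right) = 2 - \left(4 + A\right) 2 A = 2 - 2 A \left(4 + A\right)$)
$\left(l{\left(-11,C \right)} + O{\left(-5 \right)}\right) \left(646 - 3221\right) = \left(\frac{1}{- \frac{31}{6}} - \left(-42 + 50\right)\right) \left(646 - 3221\right) = \left(- \frac{6}{31} + \left(2 + 40 - 50\right)\right) \left(-2575\right) = \left(- \frac{6}{31} - 8\right) \left(-2575\right) = \left(- \frac{254}{31}\right) \left(-2575\right) = \frac{654050}{31}$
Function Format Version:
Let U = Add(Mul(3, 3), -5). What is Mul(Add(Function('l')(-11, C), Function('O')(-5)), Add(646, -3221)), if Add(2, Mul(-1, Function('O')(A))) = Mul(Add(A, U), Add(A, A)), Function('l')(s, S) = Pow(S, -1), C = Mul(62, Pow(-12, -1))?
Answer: Rational(654050, 31) ≈ 21098.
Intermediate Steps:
C = Rational(-31, 6) (C = Mul(62, Rational(-1, 12)) = Rational(-31, 6) ≈ -5.1667)
U = 4 (U = Add(9, -5) = 4)
Function('O')(A) = Add(2, Mul(-2, A, Add(4, A))) (Function('O')(A) = Add(2, Mul(-1, Mul(Add(A, 4), Add(A, A)))) = Add(2, Mul(-1, Mul(Add(4, A), Mul(2, A)))) = Add(2, Mul(-1, Mul(2, A, Add(4, A)))) = Add(2, Mul(-2, A, Add(4, A))))
Mul(Add(Function('l')(-11, C), Function('O')(-5)), Add(646, -3221)) = Mul(Add(Pow(Rational(-31, 6), -1), Add(2, Mul(-8, -5), Mul(-2, Pow(-5, 2)))), Add(646, -3221)) = Mul(Add(Rational(-6, 31), Add(2, 40, Mul(-2, 25))), -2575) = Mul(Add(Rational(-6, 31), Add(2, 40, -50)), -2575) = Mul(Add(Rational(-6, 31), -8), -2575) = Mul(Rational(-254, 31), -2575) = Rational(654050, 31)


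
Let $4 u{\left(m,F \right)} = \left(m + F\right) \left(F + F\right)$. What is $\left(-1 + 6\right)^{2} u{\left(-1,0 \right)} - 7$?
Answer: $-7$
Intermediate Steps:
$u{\left(m,F \right)} = \frac{F \left(F + m\right)}{2}$ ($u{\left(m,F \right)} = \frac{\left(m + F\right) \left(F + F\right)}{4} = \frac{\left(F + m\right) 2 F}{4} = \frac{2 F \left(F + m\right)}{4} = \frac{F \left(F + m\right)}{2}$)
$\left(-1 + 6\right)^{2} u{\left(-1,0 \right)} - 7 = \left(-1 + 6\right)^{2} \cdot \frac{1}{2} \cdot 0 \left(0 - 1\right) - 7 = 5^{2} \cdot \frac{1}{2} \cdot 0 \left(-1\right) - 7 = 25 \cdot 0 - 7 = 0 - 7 = -7$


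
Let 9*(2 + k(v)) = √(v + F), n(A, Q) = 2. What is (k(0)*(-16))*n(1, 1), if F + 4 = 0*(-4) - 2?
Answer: 64 - 32*I*√6/9 ≈ 64.0 - 8.7093*I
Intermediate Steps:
F = -6 (F = -4 + (0*(-4) - 2) = -4 + (0 - 2) = -4 - 2 = -6)
k(v) = -2 + √(-6 + v)/9 (k(v) = -2 + √(v - 6)/9 = -2 + √(-6 + v)/9)
(k(0)*(-16))*n(1, 1) = ((-2 + √(-6 + 0)/9)*(-16))*2 = ((-2 + √(-6)/9)*(-16))*2 = ((-2 + (I*√6)/9)*(-16))*2 = ((-2 + I*√6/9)*(-16))*2 = (32 - 16*I*√6/9)*2 = 64 - 32*I*√6/9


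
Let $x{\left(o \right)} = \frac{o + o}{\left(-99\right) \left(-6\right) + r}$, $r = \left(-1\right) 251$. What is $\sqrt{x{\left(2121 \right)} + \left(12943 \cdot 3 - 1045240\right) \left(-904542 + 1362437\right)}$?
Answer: $\frac{i \sqrt{22580697676799}}{7} \approx 6.7885 \cdot 10^{5} i$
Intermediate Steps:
$r = -251$
$x{\left(o \right)} = \frac{2 o}{343}$ ($x{\left(o \right)} = \frac{o + o}{\left(-99\right) \left(-6\right) - 251} = \frac{2 o}{594 - 251} = \frac{2 o}{343}$)
$\sqrt{x{\left(2121 \right)} + \left(12943 \cdot 3 - 1045240\right) \left(-904542 + 1362437\right)} = \sqrt{\frac{2}{343} \cdot 2121 + \left(12943 \cdot 3 - 1045240\right) \left(-904542 + 1362437\right)} = \sqrt{\frac{606}{49} + \left(38829 - 1045240\right) 457895} = \sqrt{\frac{606}{49} - 460830564845} = \sqrt{- \frac{22580697676799}{49}} = \frac{i \sqrt{22580697676799}}{7}$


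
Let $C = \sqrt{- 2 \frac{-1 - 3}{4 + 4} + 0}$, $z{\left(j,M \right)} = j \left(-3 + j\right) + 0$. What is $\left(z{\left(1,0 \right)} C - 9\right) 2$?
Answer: $-22$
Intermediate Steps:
$z{\left(j,M \right)} = j \left(-3 + j\right)$
$C = 1$ ($C = \sqrt{- 2 \left(- \frac{4}{8}\right) + 0} = \sqrt{- 2 \left(\left(-4\right) \frac{1}{8}\right) + 0} = \sqrt{\left(-2\right) \left(- \frac{1}{2}\right) + 0} = \sqrt{1 + 0} = \sqrt{1} = 1$)
$\left(z{\left(1,0 \right)} C - 9\right) 2 = \left(1 \left(-3 + 1\right) 1 - 9\right) 2 = \left(1 \left(-2\right) 1 - 9\right) 2 = \left(\left(-2\right) 1 - 9\right) 2 = \left(-2 - 9\right) 2 = \left(-11\right) 2 = -22$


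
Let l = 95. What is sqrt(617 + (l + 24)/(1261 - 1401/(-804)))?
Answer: sqrt(1442296738245)/48345 ≈ 24.841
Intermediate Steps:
sqrt(617 + (l + 24)/(1261 - 1401/(-804))) = sqrt(617 + (95 + 24)/(1261 - 1401/(-804))) = sqrt(617 + 119/(1261 - 1401*(-1/804))) = sqrt(617 + 119/(1261 + 467/268)) = sqrt(617 + 119/(338415/268)) = sqrt(617 + 119*(268/338415)) = sqrt(617 + 4556/48345) = sqrt(29833421/48345) = sqrt(1442296738245)/48345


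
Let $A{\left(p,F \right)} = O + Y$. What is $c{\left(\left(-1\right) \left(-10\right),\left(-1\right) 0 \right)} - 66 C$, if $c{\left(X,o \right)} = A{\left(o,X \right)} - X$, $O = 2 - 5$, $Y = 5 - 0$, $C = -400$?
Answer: $26392$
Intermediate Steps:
$Y = 5$ ($Y = 5 + 0 = 5$)
$O = -3$
$A{\left(p,F \right)} = 2$ ($A{\left(p,F \right)} = -3 + 5 = 2$)
$c{\left(X,o \right)} = 2 - X$
$c{\left(\left(-1\right) \left(-10\right),\left(-1\right) 0 \right)} - 66 C = \left(2 - \left(-1\right) \left(-10\right)\right) - -26400 = \left(2 - 10\right) + 26400 = -8 + 26400 = 26392$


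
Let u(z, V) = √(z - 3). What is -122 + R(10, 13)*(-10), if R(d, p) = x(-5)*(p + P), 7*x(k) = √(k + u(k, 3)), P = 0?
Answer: -122 - 130*√(-5 + 2*I*√2)/7 ≈ -133.33 - 43.045*I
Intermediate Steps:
u(z, V) = √(-3 + z)
x(k) = √(k + √(-3 + k))/7
R(d, p) = p*√(-5 + 2*I*√2)/7 (R(d, p) = (√(-5 + √(-3 - 5))/7)*(p + 0) = (√(-5 + √(-8))/7)*p = (√(-5 + 2*I*√2)/7)*p = p*√(-5 + 2*I*√2)/7)
-122 + R(10, 13)*(-10) = -122 + ((⅐)*13*√(-5 + 2*I*√2))*(-10) = -122 + (13*√(-5 + 2*I*√2)/7)*(-10) = -122 - 130*√(-5 + 2*I*√2)/7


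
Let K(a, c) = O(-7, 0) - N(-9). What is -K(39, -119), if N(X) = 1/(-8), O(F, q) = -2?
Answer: 15/8 ≈ 1.8750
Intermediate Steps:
N(X) = -⅛
K(a, c) = -15/8 (K(a, c) = -2 - 1*(-⅛) = -2 + ⅛ = -15/8)
-K(39, -119) = -1*(-15/8) = 15/8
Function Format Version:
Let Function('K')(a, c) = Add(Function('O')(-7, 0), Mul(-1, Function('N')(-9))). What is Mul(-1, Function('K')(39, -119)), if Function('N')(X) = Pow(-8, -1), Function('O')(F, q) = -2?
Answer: Rational(15, 8) ≈ 1.8750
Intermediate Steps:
Function('N')(X) = Rational(-1, 8)
Function('K')(a, c) = Rational(-15, 8) (Function('K')(a, c) = Add(-2, Mul(-1, Rational(-1, 8))) = Add(-2, Rational(1, 8)) = Rational(-15, 8))
Mul(-1, Function('K')(39, -119)) = Mul(-1, Rational(-15, 8)) = Rational(15, 8)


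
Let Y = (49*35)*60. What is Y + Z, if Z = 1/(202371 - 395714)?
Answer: 19894994699/193343 ≈ 1.0290e+5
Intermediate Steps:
Y = 102900 (Y = 1715*60 = 102900)
Z = -1/193343 (Z = 1/(-193343) = -1/193343 ≈ -5.1722e-6)
Y + Z = 102900 - 1/193343 = 19894994699/193343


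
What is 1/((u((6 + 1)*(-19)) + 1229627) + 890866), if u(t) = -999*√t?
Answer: 706831/1498874432394 + 111*I*√133/499624810798 ≈ 4.7157e-7 + 2.5622e-9*I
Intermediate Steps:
1/((u((6 + 1)*(-19)) + 1229627) + 890866) = 1/((-999*I*√19*√(6 + 1) + 1229627) + 890866) = 1/((-999*I*√133 + 1229627) + 890866) = 1/((1229627 - 999*I*√133) + 890866) = 1/(2120493 - 999*I*√133)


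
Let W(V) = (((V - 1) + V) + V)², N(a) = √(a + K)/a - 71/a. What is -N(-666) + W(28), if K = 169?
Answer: 4588003/666 + I*√497/666 ≈ 6888.9 + 0.033474*I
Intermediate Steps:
N(a) = -71/a + √(169 + a)/a (N(a) = √(a + 169)/a - 71/a = √(169 + a)/a - 71/a = -71/a + √(169 + a)/a)
W(V) = (-1 + 3*V)² (W(V) = (((-1 + V) + V) + V)² = ((-1 + 2*V) + V)² = (-1 + 3*V)²)
-N(-666) + W(28) = -(-71 + √(169 - 666))/(-666) + (-1 + 3*28)² = -(-1)*(-71 + √(-497))/666 + (-1 + 84)² = -(-1)*(-71 + I*√497)/666 + 83² = -(71/666 - I*√497/666) + 6889 = (-71/666 + I*√497/666) + 6889 = 4588003/666 + I*√497/666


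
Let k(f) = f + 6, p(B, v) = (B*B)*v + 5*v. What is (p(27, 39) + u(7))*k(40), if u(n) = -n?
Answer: 1316474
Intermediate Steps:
p(B, v) = 5*v + v*B**2 (p(B, v) = B**2*v + 5*v = v*B**2 + 5*v = 5*v + v*B**2)
k(f) = 6 + f
(p(27, 39) + u(7))*k(40) = (39*(5 + 27**2) - 1*7)*(6 + 40) = (39*(5 + 729) - 7)*46 = (39*734 - 7)*46 = (28626 - 7)*46 = 28619*46 = 1316474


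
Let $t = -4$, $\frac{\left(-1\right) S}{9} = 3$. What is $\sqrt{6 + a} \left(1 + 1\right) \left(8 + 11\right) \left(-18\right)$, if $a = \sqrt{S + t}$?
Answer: $- 684 \sqrt{6 + i \sqrt{31}} \approx -1821.6 - 714.99 i$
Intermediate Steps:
$S = -27$ ($S = \left(-9\right) 3 = -27$)
$a = i \sqrt{31}$ ($a = \sqrt{-27 - 4} = \sqrt{-31} = i \sqrt{31} \approx 5.5678 i$)
$\sqrt{6 + a} \left(1 + 1\right) \left(8 + 11\right) \left(-18\right) = \sqrt{6 + i \sqrt{31}} \left(1 + 1\right) \left(8 + 11\right) \left(-18\right) = \sqrt{6 + i \sqrt{31}} \cdot 2 \cdot 19 \left(-18\right) = \sqrt{6 + i \sqrt{31}} \cdot 38 \left(-18\right) = 38 \sqrt{6 + i \sqrt{31}} \left(-18\right) = - 684 \sqrt{6 + i \sqrt{31}}$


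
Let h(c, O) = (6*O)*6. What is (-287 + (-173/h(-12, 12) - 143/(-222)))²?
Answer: 21008591421169/255488256 ≈ 82229.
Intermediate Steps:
h(c, O) = 36*O
(-287 + (-173/h(-12, 12) - 143/(-222)))² = (-287 + (-173/(36*12) - 143/(-222)))² = (-287 + (-173/432 - 143*(-1/222)))² = (-287 + (-173*1/432 + 143/222))² = (-287 + (-173/432 + 143/222))² = (-287 + 3895/15984)² = (-4583513/15984)² = 21008591421169/255488256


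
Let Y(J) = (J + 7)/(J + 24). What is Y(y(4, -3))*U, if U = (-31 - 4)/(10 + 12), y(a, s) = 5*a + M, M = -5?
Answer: -35/39 ≈ -0.89744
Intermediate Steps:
y(a, s) = -5 + 5*a (y(a, s) = 5*a - 5 = -5 + 5*a)
Y(J) = (7 + J)/(24 + J)
U = -35/22 ≈ -1.5909
Y(y(4, -3))*U = ((7 + (-5 + 5*4))/(24 + (-5 + 5*4)))*(-35/22) = ((7 + (-5 + 20))/(24 + (-5 + 20)))*(-35/22) = ((7 + 15)/(24 + 15))*(-35/22) = (22/39)*(-35/22) = -35/39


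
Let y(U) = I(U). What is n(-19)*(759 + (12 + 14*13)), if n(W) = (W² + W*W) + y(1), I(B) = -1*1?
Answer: 687113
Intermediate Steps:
I(B) = -1
y(U) = -1
n(W) = -1 + 2*W² (n(W) = (W² + W*W) - 1 = (W² + W²) - 1 = 2*W² - 1 = -1 + 2*W²)
n(-19)*(759 + (12 + 14*13)) = (-1 + 2*(-19)²)*(759 + (12 + 14*13)) = (-1 + 2*361)*(759 + (12 + 182)) = (-1 + 722)*(759 + 194) = 721*953 = 687113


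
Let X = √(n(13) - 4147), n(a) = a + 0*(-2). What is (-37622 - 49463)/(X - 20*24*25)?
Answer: 174170000/24000689 + 87085*I*√4134/144004134 ≈ 7.2569 + 0.038882*I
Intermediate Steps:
n(a) = a (n(a) = a + 0 = a)
X = I*√4134 (X = √(13 - 4147) = √(-4134) = I*√4134 ≈ 64.296*I)
(-37622 - 49463)/(X - 20*24*25) = (-37622 - 49463)/(I*√4134 - 20*24*25) = -87085/(I*√4134 - 480*25) = -87085/(I*√4134 - 12000) = -87085/(-12000 + I*√4134)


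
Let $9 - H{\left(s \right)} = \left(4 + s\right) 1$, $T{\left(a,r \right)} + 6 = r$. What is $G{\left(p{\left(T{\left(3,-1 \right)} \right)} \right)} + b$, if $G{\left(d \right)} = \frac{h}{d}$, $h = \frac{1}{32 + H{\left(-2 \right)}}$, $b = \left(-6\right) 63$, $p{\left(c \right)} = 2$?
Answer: $- \frac{29483}{78} \approx -377.99$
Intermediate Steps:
$T{\left(a,r \right)} = -6 + r$
$H{\left(s \right)} = 5 - s$ ($H{\left(s \right)} = 9 - \left(4 + s\right) 1 = 9 - \left(4 + s\right) = 5 - s$)
$b = -378$
$h = \frac{1}{39}$ ($h = \frac{1}{32 + \left(5 - -2\right)} = \frac{1}{32 + \left(5 + 2\right)} = \frac{1}{32 + 7} = \frac{1}{39} \approx 0.025641$)
$G{\left(d \right)} = \frac{1}{39 d}$
$G{\left(p{\left(T{\left(3,-1 \right)} \right)} \right)} + b = \frac{1}{39 \cdot 2} - 378 = \frac{1}{39} \cdot \frac{1}{2} - 378 = \frac{1}{78} - 378 = - \frac{29483}{78}$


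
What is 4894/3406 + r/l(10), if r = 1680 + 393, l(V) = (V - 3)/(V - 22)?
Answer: -42346699/11921 ≈ -3552.3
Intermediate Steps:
l(V) = (-3 + V)/(-22 + V)
r = 2073
4894/3406 + r/l(10) = 4894/3406 + 2073/(((-3 + 10)/(-22 + 10))) = 4894*(1/3406) + 2073/((7/(-12))) = 2447/1703 + 2073/((-1/12*7)) = 2447/1703 + 2073/(-7/12) = 2447/1703 + 2073*(-12/7) = 2447/1703 - 24876/7 = -42346699/11921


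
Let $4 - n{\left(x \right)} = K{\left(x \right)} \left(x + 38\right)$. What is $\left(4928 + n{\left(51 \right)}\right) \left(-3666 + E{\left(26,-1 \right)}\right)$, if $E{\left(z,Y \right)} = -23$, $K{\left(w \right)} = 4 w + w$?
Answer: $65527707$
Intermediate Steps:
$K{\left(w \right)} = 5 w$
$n{\left(x \right)} = 4 - 5 x \left(38 + x\right)$ ($n{\left(x \right)} = 4 - 5 x \left(x + 38\right) = 4 - 5 x \left(38 + x\right)$)
$\left(4928 + n{\left(51 \right)}\right) \left(-3666 + E{\left(26,-1 \right)}\right) = \left(4928 - \left(9686 + 13005\right)\right) \left(-3666 - 23\right) = \left(4928 - 22691\right) \left(-3689\right) = \left(-17763\right) \left(-3689\right) = 65527707$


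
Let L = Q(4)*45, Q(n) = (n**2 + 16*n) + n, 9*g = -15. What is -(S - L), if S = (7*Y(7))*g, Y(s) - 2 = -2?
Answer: 3780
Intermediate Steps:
Y(s) = 0 (Y(s) = 2 - 2 = 0)
g = -5/3 (g = (1/9)*(-15) = -5/3 ≈ -1.6667)
Q(n) = n**2 + 17*n
S = 0 (S = (7*0)*(-5/3) = 0*(-5/3) = 0)
L = 3780 (L = (4*(17 + 4))*45 = (4*21)*45 = 84*45 = 3780)
-(S - L) = -(0 - 1*3780) = -(0 - 3780) = -1*(-3780) = 3780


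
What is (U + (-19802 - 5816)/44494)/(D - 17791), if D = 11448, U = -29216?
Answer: 649981161/141112721 ≈ 4.6061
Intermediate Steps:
(U + (-19802 - 5816)/44494)/(D - 17791) = (-29216 + (-19802 - 5816)/44494)/(11448 - 17791) = (-29216 - 25618*1/44494)/(-6343) = (-29216 - 12809/22247)*(-1/6343) = -649981161/22247*(-1/6343) = 649981161/141112721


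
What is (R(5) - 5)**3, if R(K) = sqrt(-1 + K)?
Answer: -27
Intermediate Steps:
(R(5) - 5)**3 = (sqrt(-1 + 5) - 5)**3 = (sqrt(4) - 5)**3 = (2 - 5)**3 = (-3)**3 = -27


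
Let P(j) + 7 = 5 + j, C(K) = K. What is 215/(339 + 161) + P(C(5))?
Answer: 343/100 ≈ 3.4300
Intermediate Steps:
P(j) = -2 + j (P(j) = -7 + (5 + j) = -2 + j)
215/(339 + 161) + P(C(5)) = 215/(339 + 161) + (-2 + 5) = 215/500 + 3 = (1/500)*215 + 3 = 43/100 + 3 = 343/100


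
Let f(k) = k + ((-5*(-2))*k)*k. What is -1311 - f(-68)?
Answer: -47483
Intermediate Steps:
f(k) = k + 10*k**2 (f(k) = k + (10*k)*k = k + 10*k**2)
-1311 - f(-68) = -1311 - (-68)*(1 + 10*(-68)) = -1311 - (-68)*(1 - 680) = -1311 - (-68)*(-679) = -1311 - 1*46172 = -1311 - 46172 = -47483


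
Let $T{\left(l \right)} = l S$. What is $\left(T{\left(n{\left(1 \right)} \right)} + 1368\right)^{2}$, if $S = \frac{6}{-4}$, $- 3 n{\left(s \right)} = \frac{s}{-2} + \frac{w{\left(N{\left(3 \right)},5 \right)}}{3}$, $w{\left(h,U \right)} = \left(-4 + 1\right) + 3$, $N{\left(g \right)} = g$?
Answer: $\frac{29931841}{16} \approx 1.8707 \cdot 10^{6}$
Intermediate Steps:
$w{\left(h,U \right)} = 0$ ($w{\left(h,U \right)} = -3 + 3 = 0$)
$n{\left(s \right)} = \frac{s}{6}$ ($n{\left(s \right)} = - \frac{\frac{s}{-2} + \frac{0}{3}}{3} = - \frac{s \left(- \frac{1}{2}\right) + 0 \cdot \frac{1}{3}}{3} = - \frac{- \frac{s}{2} + 0}{3} = - \frac{\left(- \frac{1}{2}\right) s}{3} = \frac{s}{6}$)
$S = - \frac{3}{2}$ ($S = 6 \left(- \frac{1}{4}\right) = - \frac{3}{2} \approx -1.5$)
$T{\left(l \right)} = - \frac{3 l}{2}$ ($T{\left(l \right)} = l \left(- \frac{3}{2}\right) = - \frac{3 l}{2}$)
$\left(T{\left(n{\left(1 \right)} \right)} + 1368\right)^{2} = \left(- \frac{3 \cdot \frac{1}{6} \cdot 1}{2} + 1368\right)^{2} = \left(\left(- \frac{3}{2}\right) \frac{1}{6} + 1368\right)^{2} = \left(- \frac{1}{4} + 1368\right)^{2} = \left(\frac{5471}{4}\right)^{2} = \frac{29931841}{16}$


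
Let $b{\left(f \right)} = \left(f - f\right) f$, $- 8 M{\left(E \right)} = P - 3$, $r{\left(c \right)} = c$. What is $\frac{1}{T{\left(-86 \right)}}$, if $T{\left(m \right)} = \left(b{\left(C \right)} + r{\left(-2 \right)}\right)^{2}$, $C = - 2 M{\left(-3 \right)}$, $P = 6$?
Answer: $\frac{1}{4} \approx 0.25$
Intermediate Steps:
$M{\left(E \right)} = - \frac{3}{8}$ ($M{\left(E \right)} = - \frac{6 - 3}{8} = \left(- \frac{1}{8}\right) 3 = - \frac{3}{8}$)
$C = \frac{3}{4}$ ($C = \left(-2\right) \left(- \frac{3}{8}\right) = \frac{3}{4} \approx 0.75$)
$b{\left(f \right)} = 0$ ($b{\left(f \right)} = 0 f = 0$)
$T{\left(m \right)} = 4$ ($T{\left(m \right)} = \left(0 - 2\right)^{2} = \left(-2\right)^{2} = 4$)
$\frac{1}{T{\left(-86 \right)}} = \frac{1}{4}$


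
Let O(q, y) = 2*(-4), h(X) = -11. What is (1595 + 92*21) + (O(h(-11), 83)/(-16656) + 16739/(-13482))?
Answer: 8247197836/2339127 ≈ 3525.8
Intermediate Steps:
O(q, y) = -8
(1595 + 92*21) + (O(h(-11), 83)/(-16656) + 16739/(-13482)) = (1595 + 92*21) + (-8/(-16656) + 16739/(-13482)) = (1595 + 1932) + (-8*(-1/16656) + 16739*(-1/13482)) = 3527 + (1/2082 - 16739/13482) = 3527 - 2903093/2339127 = 8247197836/2339127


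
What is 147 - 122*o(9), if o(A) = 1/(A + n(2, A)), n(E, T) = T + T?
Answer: 3847/27 ≈ 142.48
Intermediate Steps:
n(E, T) = 2*T
o(A) = 1/(3*A) (o(A) = 1/(A + 2*A) = 1/(3*A))
147 - 122*o(9) = 147 - 122/(3*9) = 147 - 122*1/27 = 147 - 122/27 = 3847/27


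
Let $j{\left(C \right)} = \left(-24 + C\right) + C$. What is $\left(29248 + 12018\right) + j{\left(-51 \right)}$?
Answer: $41140$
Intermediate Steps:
$j{\left(C \right)} = -24 + 2 C$
$\left(29248 + 12018\right) + j{\left(-51 \right)} = \left(29248 + 12018\right) + \left(-24 + 2 \left(-51\right)\right) = 41266 - 126 = 41140$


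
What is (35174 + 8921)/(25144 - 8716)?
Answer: 44095/16428 ≈ 2.6841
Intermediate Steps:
(35174 + 8921)/(25144 - 8716) = 44095/16428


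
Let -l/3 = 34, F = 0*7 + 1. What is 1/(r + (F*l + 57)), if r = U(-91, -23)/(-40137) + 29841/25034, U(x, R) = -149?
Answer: -1004789658/44014076327 ≈ -0.022829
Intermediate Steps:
F = 1 (F = 0 + 1 = 1)
l = -102 (l = -3*34 = -102)
r = 1201458283/1004789658 (r = -149/(-40137) + 29841/25034 = -149*(-1/40137) + 29841*(1/25034) = 149/40137 + 29841/25034 = 1201458283/1004789658 ≈ 1.1957)
1/(r + (F*l + 57)) = 1/(1201458283/1004789658 + (1*(-102) + 57)) = 1/(1201458283/1004789658 + (-102 + 57)) = 1/(1201458283/1004789658 - 45) = 1/(-44014076327/1004789658) = -1004789658/44014076327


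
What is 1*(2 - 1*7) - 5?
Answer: -10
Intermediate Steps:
1*(2 - 1*7) - 5 = 1*(2 - 7) - 5 = 1*(-5) - 5 = -5 - 5 = -10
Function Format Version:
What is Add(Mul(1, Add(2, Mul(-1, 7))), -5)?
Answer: -10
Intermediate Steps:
Add(Mul(1, Add(2, Mul(-1, 7))), -5) = Add(Mul(1, Add(2, -7)), -5) = Add(Mul(1, -5), -5) = Add(-5, -5) = -10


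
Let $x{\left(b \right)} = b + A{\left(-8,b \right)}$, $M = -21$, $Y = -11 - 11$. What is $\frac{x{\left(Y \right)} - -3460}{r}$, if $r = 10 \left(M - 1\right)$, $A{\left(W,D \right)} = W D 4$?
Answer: $- \frac{2071}{110} \approx -18.827$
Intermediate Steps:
$A{\left(W,D \right)} = 4 D W$ ($A{\left(W,D \right)} = D W 4 = 4 D W$)
$Y = -22$
$x{\left(b \right)} = - 31 b$ ($x{\left(b \right)} = b + 4 b \left(-8\right) = b - 32 b = - 31 b$)
$r = -220$ ($r = 10 \left(-21 - 1\right) = 10 \left(-22\right) = -220$)
$\frac{x{\left(Y \right)} - -3460}{r} = \frac{\left(-31\right) \left(-22\right) - -3460}{-220} = \left(682 + 3460\right) \left(- \frac{1}{220}\right) = 4142 \left(- \frac{1}{220}\right) = - \frac{2071}{110}$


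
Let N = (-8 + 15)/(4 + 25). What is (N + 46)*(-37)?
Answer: -49617/29 ≈ -1710.9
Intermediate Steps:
N = 7/29 ≈ 0.24138
(N + 46)*(-37) = (7/29 + 46)*(-37) = (1341/29)*(-37) = -49617/29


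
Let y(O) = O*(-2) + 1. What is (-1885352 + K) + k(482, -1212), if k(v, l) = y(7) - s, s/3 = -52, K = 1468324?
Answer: -416885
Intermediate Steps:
s = -156 (s = 3*(-52) = -156)
y(O) = 1 - 2*O (y(O) = -2*O + 1 = 1 - 2*O)
k(v, l) = 143 (k(v, l) = (1 - 2*7) - 1*(-156) = (1 - 14) + 156 = -13 + 156 = 143)
(-1885352 + K) + k(482, -1212) = (-1885352 + 1468324) + 143 = -417028 + 143 = -416885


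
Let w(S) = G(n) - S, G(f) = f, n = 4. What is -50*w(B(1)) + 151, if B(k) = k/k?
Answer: 1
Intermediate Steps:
B(k) = 1
w(S) = 4 - S
-50*w(B(1)) + 151 = -50*(4 - 1*1) + 151 = -50*(4 - 1) + 151 = -50*3 + 151 = -150 + 151 = 1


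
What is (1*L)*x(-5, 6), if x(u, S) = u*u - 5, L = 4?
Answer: 80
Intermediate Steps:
x(u, S) = -5 + u² (x(u, S) = u² - 5 = -5 + u²)
(1*L)*x(-5, 6) = (1*4)*(-5 + (-5)²) = 4*(-5 + 25) = 4*20 = 80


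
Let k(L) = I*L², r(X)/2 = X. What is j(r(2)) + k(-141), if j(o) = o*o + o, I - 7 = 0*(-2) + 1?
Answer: 159068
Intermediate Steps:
r(X) = 2*X
I = 8 (I = 7 + (0*(-2) + 1) = 7 + (0 + 1) = 7 + 1 = 8)
k(L) = 8*L²
j(o) = o + o² (j(o) = o² + o = o + o²)
j(r(2)) + k(-141) = (2*2)*(1 + 2*2) + 8*(-141)² = 4*(1 + 4) + 8*19881 = 4*5 + 159048 = 20 + 159048 = 159068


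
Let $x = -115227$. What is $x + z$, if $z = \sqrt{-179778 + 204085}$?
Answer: $-115227 + \sqrt{24307} \approx -1.1507 \cdot 10^{5}$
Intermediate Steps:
$z = \sqrt{24307} \approx 155.91$
$x + z = -115227 + \sqrt{24307}$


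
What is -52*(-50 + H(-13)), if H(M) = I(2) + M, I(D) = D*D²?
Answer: 2860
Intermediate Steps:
I(D) = D³
H(M) = 8 + M (H(M) = 2³ + M = 8 + M)
-52*(-50 + H(-13)) = -52*(-50 + (8 - 13)) = -52*(-50 - 5) = -52*(-55) = 2860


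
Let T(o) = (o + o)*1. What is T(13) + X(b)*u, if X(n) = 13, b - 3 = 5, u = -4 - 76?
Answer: -1014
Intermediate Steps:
u = -80
b = 8 (b = 3 + 5 = 8)
T(o) = 2*o (T(o) = (2*o)*1 = 2*o)
T(13) + X(b)*u = 2*13 + 13*(-80) = 26 - 1040 = -1014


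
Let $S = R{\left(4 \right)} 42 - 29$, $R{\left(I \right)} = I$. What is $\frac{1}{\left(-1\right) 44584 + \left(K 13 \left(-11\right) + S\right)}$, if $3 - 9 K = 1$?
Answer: $- \frac{9}{400291} \approx -2.2484 \cdot 10^{-5}$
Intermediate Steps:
$K = \frac{2}{9}$ ($K = \frac{1}{3} - \frac{1}{9} = \frac{2}{9} \approx 0.22222$)
$S = 139$ ($S = 4 \cdot 42 - 29 = 168 - 29 = 139$)
$\frac{1}{\left(-1\right) 44584 + \left(K 13 \left(-11\right) + S\right)} = \frac{1}{\left(-1\right) 44584 + \left(\frac{2}{9} \cdot 13 \left(-11\right) + 139\right)} = \frac{1}{-44584 + \left(\frac{26}{9} \left(-11\right) + 139\right)} = \frac{1}{-44584 + \left(- \frac{286}{9} + 139\right)} = \frac{1}{-44584 + \frac{965}{9}} = \frac{1}{- \frac{400291}{9}} = - \frac{9}{400291}$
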